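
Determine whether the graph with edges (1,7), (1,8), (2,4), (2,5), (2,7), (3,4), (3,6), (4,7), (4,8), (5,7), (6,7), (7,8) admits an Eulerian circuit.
No (2 vertices have odd degree: {2, 8}; Eulerian circuit requires 0)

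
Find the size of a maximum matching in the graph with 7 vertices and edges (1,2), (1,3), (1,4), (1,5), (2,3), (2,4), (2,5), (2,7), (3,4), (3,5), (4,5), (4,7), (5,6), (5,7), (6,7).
3 (matching: (1,3), (4,7), (5,6); upper bound floor(n/2) = floor(7/2) = 3)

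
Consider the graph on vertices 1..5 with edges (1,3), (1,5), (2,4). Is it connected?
No, it has 2 components: {1, 3, 5}, {2, 4}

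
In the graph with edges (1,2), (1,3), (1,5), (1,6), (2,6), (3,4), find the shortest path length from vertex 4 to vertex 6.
3 (path: 4 -> 3 -> 1 -> 6, 3 edges)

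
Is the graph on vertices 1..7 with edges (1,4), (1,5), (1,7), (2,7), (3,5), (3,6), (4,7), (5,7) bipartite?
No (odd cycle of length 3: 5 -> 1 -> 7 -> 5)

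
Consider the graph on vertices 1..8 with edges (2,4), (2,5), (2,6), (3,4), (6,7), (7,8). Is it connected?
No, it has 2 components: {1}, {2, 3, 4, 5, 6, 7, 8}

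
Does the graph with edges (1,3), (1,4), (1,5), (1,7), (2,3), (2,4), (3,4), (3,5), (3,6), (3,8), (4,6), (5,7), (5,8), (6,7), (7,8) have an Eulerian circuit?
No (2 vertices have odd degree: {6, 8}; Eulerian circuit requires 0)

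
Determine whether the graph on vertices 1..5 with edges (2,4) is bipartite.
Yes. Partition: {1, 2, 3, 5}, {4}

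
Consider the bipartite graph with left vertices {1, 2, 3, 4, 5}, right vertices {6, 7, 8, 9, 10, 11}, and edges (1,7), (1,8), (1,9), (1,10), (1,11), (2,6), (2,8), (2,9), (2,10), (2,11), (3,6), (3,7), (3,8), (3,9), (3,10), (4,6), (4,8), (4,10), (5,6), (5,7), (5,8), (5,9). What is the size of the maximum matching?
5 (matching: (1,11), (2,10), (3,9), (4,8), (5,7); upper bound min(|L|,|R|) = min(5,6) = 5)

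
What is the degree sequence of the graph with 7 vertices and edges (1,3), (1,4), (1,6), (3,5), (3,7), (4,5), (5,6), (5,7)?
[4, 3, 3, 2, 2, 2, 0] (degrees: deg(1)=3, deg(2)=0, deg(3)=3, deg(4)=2, deg(5)=4, deg(6)=2, deg(7)=2)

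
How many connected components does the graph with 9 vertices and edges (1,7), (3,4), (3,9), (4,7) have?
5 (components: {1, 3, 4, 7, 9}, {2}, {5}, {6}, {8})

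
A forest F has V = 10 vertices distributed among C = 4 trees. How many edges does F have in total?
6 (Each of the 4 component trees on V_i vertices has V_i - 1 edges; summing gives V - C = 10 - 4 = 6)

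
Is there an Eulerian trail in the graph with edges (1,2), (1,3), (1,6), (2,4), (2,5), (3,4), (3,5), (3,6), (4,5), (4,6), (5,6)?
Yes (the graph is connected and exactly 2 vertices have odd degree: {1, 2}; any Eulerian path must start and end at those)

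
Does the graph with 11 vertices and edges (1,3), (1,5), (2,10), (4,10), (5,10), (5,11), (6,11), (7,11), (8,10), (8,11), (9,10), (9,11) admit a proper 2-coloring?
Yes. Partition: {1, 10, 11}, {2, 3, 4, 5, 6, 7, 8, 9}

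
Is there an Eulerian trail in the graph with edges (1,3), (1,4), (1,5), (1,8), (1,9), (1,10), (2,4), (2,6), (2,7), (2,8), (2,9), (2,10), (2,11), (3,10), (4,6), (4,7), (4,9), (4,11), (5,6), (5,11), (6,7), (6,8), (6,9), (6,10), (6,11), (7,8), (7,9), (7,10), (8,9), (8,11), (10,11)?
Yes (the graph is connected and exactly 2 vertices have odd degree: {2, 5}; any Eulerian path must start and end at those)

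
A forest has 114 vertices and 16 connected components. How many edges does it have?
98 (Each of the 16 component trees on V_i vertices has V_i - 1 edges; summing gives V - C = 114 - 16 = 98)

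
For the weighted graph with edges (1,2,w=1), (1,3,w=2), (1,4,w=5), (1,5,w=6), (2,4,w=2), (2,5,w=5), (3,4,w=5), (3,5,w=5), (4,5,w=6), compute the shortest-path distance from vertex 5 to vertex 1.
6 (path: 5 -> 1; weights 6 = 6)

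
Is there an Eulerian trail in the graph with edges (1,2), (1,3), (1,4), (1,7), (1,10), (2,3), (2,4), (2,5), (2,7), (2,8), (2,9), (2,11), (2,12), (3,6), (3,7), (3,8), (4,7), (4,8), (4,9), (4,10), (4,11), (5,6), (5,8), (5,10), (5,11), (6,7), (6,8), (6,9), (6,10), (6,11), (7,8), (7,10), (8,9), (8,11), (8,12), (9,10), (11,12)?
No (10 vertices have odd degree: {1, 2, 3, 4, 5, 6, 7, 8, 9, 12}; Eulerian path requires 0 or 2)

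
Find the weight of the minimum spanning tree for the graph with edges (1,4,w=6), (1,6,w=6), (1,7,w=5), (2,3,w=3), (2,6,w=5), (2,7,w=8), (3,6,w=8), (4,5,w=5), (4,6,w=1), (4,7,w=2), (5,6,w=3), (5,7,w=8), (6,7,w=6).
19 (MST edges: (1,7,w=5), (2,3,w=3), (2,6,w=5), (4,6,w=1), (4,7,w=2), (5,6,w=3); sum of weights 5 + 3 + 5 + 1 + 2 + 3 = 19)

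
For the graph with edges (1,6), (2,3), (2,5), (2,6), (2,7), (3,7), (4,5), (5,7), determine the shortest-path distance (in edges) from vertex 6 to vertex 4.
3 (path: 6 -> 2 -> 5 -> 4, 3 edges)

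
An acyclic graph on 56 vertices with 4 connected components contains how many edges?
52 (Each of the 4 component trees on V_i vertices has V_i - 1 edges; summing gives V - C = 56 - 4 = 52)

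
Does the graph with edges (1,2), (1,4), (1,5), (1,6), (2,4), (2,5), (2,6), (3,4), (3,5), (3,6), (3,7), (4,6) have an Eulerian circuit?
No (2 vertices have odd degree: {5, 7}; Eulerian circuit requires 0)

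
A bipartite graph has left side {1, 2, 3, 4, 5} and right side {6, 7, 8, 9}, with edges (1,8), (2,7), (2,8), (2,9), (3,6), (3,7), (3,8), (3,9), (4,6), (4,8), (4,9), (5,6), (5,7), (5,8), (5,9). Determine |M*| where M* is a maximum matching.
4 (matching: (1,8), (2,9), (3,7), (4,6); upper bound min(|L|,|R|) = min(5,4) = 4)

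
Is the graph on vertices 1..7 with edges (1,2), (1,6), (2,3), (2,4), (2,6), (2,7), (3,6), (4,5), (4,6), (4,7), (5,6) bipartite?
No (odd cycle of length 3: 6 -> 1 -> 2 -> 6)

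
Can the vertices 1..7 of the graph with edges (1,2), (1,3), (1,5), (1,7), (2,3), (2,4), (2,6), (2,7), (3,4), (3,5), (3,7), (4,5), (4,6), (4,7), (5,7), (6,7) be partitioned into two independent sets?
No (odd cycle of length 3: 2 -> 1 -> 3 -> 2)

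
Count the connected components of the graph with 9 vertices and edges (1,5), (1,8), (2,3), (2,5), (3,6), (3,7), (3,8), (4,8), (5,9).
1 (components: {1, 2, 3, 4, 5, 6, 7, 8, 9})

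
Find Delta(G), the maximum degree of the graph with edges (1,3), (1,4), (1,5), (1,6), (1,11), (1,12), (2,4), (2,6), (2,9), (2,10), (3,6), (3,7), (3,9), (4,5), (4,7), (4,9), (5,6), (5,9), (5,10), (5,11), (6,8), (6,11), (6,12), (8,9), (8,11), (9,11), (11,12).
7 (attained at vertex 6)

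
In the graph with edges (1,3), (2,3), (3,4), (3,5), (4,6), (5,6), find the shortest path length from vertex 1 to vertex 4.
2 (path: 1 -> 3 -> 4, 2 edges)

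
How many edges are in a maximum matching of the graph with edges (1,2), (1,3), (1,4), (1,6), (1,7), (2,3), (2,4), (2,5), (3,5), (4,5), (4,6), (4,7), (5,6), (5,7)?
3 (matching: (1,6), (2,4), (5,7); upper bound floor(n/2) = floor(7/2) = 3)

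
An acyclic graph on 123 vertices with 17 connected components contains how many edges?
106 (Each of the 17 component trees on V_i vertices has V_i - 1 edges; summing gives V - C = 123 - 17 = 106)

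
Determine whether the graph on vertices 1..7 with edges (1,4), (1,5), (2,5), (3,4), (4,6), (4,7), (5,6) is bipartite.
Yes. Partition: {1, 2, 3, 6, 7}, {4, 5}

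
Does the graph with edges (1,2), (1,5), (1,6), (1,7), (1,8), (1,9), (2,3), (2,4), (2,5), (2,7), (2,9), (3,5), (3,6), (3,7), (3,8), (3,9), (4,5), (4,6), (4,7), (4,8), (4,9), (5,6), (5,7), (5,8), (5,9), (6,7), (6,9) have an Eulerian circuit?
Yes (the graph is connected and all 9 vertices have even degree)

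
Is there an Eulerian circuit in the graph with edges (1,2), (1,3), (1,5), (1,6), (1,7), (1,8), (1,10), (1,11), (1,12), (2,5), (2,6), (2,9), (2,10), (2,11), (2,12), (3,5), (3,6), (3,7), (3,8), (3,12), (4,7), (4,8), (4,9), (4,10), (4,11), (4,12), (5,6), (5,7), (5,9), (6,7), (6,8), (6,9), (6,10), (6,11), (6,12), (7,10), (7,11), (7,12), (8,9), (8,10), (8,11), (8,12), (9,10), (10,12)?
No (2 vertices have odd degree: {1, 2}; Eulerian circuit requires 0)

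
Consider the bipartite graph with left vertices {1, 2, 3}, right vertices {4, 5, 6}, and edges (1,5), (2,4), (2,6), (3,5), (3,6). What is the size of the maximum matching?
3 (matching: (1,5), (2,4), (3,6); upper bound min(|L|,|R|) = min(3,3) = 3)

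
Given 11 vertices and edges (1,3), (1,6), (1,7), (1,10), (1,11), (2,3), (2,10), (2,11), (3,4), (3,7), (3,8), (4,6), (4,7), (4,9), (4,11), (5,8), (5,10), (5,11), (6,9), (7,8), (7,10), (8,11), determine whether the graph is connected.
Yes (BFS from 1 visits [1, 3, 6, 7, 10, 11, 2, 4, 8, 9, 5] — all 11 vertices reached)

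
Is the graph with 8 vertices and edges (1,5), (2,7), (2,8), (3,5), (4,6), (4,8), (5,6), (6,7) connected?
Yes (BFS from 1 visits [1, 5, 3, 6, 4, 7, 8, 2] — all 8 vertices reached)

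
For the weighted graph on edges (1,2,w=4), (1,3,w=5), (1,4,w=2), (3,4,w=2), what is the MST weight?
8 (MST edges: (1,2,w=4), (1,4,w=2), (3,4,w=2); sum of weights 4 + 2 + 2 = 8)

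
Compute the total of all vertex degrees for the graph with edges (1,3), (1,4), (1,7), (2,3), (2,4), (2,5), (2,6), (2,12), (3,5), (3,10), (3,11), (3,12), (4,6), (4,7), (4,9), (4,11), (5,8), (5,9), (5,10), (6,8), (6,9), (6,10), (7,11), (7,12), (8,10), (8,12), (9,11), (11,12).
56 (handshake: sum of degrees = 2|E| = 2 x 28 = 56)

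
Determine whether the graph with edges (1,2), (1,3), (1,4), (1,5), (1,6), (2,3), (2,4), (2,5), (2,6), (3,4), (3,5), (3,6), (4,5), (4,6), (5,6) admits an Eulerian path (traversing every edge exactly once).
No (6 vertices have odd degree: {1, 2, 3, 4, 5, 6}; Eulerian path requires 0 or 2)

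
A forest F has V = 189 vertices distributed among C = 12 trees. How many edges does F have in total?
177 (Each of the 12 component trees on V_i vertices has V_i - 1 edges; summing gives V - C = 189 - 12 = 177)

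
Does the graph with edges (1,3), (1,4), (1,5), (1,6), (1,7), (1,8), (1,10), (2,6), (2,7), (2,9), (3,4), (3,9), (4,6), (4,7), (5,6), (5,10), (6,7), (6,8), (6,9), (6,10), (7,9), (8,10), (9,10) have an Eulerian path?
No (8 vertices have odd degree: {1, 2, 3, 5, 7, 8, 9, 10}; Eulerian path requires 0 or 2)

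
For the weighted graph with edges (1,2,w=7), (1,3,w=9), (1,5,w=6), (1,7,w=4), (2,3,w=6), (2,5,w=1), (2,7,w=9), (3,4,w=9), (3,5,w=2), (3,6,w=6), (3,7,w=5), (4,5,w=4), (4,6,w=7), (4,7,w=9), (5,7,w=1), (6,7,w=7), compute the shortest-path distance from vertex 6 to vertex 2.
9 (path: 6 -> 3 -> 5 -> 2; weights 6 + 2 + 1 = 9)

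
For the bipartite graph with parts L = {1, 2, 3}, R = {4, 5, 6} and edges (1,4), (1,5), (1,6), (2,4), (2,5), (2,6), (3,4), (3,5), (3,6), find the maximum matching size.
3 (matching: (1,6), (2,5), (3,4); upper bound min(|L|,|R|) = min(3,3) = 3)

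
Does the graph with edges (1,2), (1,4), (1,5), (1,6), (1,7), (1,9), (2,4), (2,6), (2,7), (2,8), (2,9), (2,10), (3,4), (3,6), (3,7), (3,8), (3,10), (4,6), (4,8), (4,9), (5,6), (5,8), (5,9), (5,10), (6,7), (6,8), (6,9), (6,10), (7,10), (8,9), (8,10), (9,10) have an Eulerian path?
No (8 vertices have odd degree: {2, 3, 5, 6, 7, 8, 9, 10}; Eulerian path requires 0 or 2)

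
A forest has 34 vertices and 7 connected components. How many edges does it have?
27 (Each of the 7 component trees on V_i vertices has V_i - 1 edges; summing gives V - C = 34 - 7 = 27)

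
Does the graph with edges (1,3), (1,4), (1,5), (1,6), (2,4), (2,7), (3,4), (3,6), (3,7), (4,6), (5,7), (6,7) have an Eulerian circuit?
Yes (the graph is connected and all 7 vertices have even degree)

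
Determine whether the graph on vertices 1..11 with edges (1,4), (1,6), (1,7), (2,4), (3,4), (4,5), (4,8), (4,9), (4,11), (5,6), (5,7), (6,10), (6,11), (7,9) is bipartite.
Yes. Partition: {1, 2, 3, 5, 8, 9, 10, 11}, {4, 6, 7}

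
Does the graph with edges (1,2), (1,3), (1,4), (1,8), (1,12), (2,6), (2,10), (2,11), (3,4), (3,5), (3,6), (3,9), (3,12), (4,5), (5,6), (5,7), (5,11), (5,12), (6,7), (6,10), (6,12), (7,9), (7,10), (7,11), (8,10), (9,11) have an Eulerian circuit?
No (4 vertices have odd degree: {1, 4, 7, 9}; Eulerian circuit requires 0)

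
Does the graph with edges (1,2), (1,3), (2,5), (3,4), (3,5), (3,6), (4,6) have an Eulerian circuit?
Yes (the graph is connected and all 6 vertices have even degree)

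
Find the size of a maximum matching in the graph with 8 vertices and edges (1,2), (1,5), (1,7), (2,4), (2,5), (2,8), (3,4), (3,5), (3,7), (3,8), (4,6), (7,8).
4 (matching: (1,7), (2,5), (3,8), (4,6); upper bound floor(n/2) = floor(8/2) = 4)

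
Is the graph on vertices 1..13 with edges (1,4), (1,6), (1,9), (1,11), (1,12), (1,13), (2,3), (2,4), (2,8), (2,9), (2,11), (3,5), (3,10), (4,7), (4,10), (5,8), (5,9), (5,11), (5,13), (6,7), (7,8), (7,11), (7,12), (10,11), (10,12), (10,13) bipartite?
Yes. Partition: {1, 2, 5, 7, 10}, {3, 4, 6, 8, 9, 11, 12, 13}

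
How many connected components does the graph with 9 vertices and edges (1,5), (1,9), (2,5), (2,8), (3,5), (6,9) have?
3 (components: {1, 2, 3, 5, 6, 8, 9}, {4}, {7})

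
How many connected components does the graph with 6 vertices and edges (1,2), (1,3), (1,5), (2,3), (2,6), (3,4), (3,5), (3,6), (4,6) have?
1 (components: {1, 2, 3, 4, 5, 6})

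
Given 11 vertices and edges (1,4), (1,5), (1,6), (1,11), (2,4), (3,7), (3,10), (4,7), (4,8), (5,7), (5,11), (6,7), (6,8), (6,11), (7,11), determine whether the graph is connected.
No, it has 2 components: {1, 2, 3, 4, 5, 6, 7, 8, 10, 11}, {9}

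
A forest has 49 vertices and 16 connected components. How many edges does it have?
33 (Each of the 16 component trees on V_i vertices has V_i - 1 edges; summing gives V - C = 49 - 16 = 33)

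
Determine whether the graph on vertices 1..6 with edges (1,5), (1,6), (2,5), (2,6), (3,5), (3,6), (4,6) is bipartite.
Yes. Partition: {1, 2, 3, 4}, {5, 6}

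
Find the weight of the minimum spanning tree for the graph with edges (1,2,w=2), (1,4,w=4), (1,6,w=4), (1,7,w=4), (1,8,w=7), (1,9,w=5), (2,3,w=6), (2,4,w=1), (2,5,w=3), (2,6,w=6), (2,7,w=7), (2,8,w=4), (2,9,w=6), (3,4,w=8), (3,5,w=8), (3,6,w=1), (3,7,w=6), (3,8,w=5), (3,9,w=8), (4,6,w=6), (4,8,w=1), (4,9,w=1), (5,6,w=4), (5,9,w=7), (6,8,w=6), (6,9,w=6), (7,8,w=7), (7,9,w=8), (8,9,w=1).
17 (MST edges: (1,2,w=2), (1,6,w=4), (1,7,w=4), (2,4,w=1), (2,5,w=3), (3,6,w=1), (4,8,w=1), (4,9,w=1); sum of weights 2 + 4 + 4 + 1 + 3 + 1 + 1 + 1 = 17)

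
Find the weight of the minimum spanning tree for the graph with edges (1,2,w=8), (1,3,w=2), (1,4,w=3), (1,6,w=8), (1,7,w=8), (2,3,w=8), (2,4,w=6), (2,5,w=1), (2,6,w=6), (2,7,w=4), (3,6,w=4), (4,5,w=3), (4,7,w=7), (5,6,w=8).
17 (MST edges: (1,3,w=2), (1,4,w=3), (2,5,w=1), (2,7,w=4), (3,6,w=4), (4,5,w=3); sum of weights 2 + 3 + 1 + 4 + 4 + 3 = 17)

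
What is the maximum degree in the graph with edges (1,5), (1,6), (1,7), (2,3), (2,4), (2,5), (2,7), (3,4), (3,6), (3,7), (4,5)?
4 (attained at vertices 2, 3)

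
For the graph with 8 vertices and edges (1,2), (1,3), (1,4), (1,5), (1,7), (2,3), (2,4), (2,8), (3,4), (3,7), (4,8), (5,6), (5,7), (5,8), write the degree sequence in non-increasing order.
[5, 4, 4, 4, 4, 3, 3, 1] (degrees: deg(1)=5, deg(2)=4, deg(3)=4, deg(4)=4, deg(5)=4, deg(6)=1, deg(7)=3, deg(8)=3)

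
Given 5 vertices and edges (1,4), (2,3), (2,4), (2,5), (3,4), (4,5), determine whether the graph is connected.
Yes (BFS from 1 visits [1, 4, 2, 3, 5] — all 5 vertices reached)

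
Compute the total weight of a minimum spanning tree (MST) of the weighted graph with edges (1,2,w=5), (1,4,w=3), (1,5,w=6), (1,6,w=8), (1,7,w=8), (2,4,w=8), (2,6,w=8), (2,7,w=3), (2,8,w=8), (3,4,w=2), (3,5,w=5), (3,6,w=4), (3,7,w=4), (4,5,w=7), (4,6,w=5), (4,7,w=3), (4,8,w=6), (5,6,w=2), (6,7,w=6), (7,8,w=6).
23 (MST edges: (1,4,w=3), (2,7,w=3), (3,4,w=2), (3,6,w=4), (4,7,w=3), (4,8,w=6), (5,6,w=2); sum of weights 3 + 3 + 2 + 4 + 3 + 6 + 2 = 23)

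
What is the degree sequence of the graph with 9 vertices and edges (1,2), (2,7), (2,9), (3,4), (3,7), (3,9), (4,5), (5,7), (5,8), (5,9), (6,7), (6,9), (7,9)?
[5, 5, 4, 3, 3, 2, 2, 1, 1] (degrees: deg(1)=1, deg(2)=3, deg(3)=3, deg(4)=2, deg(5)=4, deg(6)=2, deg(7)=5, deg(8)=1, deg(9)=5)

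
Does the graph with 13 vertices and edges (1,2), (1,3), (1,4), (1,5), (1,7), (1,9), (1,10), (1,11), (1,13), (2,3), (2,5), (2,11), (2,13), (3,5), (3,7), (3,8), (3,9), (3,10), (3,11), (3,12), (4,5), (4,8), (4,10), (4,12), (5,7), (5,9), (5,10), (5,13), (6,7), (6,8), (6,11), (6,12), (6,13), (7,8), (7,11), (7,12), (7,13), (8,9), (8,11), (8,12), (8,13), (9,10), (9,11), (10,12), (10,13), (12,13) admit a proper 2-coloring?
No (odd cycle of length 3: 13 -> 1 -> 5 -> 13)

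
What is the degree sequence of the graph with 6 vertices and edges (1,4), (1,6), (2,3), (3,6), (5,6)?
[3, 2, 2, 1, 1, 1] (degrees: deg(1)=2, deg(2)=1, deg(3)=2, deg(4)=1, deg(5)=1, deg(6)=3)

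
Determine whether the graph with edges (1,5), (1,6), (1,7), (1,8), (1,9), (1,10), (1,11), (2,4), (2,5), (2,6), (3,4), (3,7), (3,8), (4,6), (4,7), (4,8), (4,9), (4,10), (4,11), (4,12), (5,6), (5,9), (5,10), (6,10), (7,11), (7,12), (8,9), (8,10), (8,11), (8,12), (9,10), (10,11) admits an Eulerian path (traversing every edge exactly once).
No (12 vertices have odd degree: {1, 2, 3, 4, 5, 6, 7, 8, 9, 10, 11, 12}; Eulerian path requires 0 or 2)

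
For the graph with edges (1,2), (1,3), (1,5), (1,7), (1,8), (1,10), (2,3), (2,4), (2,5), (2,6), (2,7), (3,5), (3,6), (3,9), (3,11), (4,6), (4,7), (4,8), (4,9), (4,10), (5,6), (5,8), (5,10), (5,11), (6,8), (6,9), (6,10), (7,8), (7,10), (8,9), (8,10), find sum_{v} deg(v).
62 (handshake: sum of degrees = 2|E| = 2 x 31 = 62)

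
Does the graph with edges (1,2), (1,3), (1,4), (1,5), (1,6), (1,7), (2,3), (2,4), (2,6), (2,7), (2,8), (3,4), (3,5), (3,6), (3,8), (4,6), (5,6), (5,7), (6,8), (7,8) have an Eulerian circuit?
Yes (the graph is connected and all 8 vertices have even degree)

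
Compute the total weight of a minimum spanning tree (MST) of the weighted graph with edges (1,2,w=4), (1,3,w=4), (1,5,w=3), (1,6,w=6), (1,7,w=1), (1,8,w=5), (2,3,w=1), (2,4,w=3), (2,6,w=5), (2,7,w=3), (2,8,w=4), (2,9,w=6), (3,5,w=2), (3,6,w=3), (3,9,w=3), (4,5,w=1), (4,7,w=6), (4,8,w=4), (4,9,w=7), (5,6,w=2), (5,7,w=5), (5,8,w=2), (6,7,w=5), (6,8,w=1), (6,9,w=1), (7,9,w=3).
12 (MST edges: (1,5,w=3), (1,7,w=1), (2,3,w=1), (3,5,w=2), (4,5,w=1), (5,8,w=2), (6,8,w=1), (6,9,w=1); sum of weights 3 + 1 + 1 + 2 + 1 + 2 + 1 + 1 = 12)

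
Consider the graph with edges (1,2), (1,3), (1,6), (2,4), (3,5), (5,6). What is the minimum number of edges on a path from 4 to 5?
4 (path: 4 -> 2 -> 1 -> 3 -> 5, 4 edges)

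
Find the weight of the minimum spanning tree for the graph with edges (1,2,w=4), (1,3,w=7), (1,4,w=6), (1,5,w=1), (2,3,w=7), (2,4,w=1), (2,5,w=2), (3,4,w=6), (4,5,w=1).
9 (MST edges: (1,5,w=1), (2,4,w=1), (3,4,w=6), (4,5,w=1); sum of weights 1 + 1 + 6 + 1 = 9)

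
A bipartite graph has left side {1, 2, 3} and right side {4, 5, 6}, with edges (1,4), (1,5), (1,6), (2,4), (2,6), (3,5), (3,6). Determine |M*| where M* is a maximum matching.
3 (matching: (1,6), (2,4), (3,5); upper bound min(|L|,|R|) = min(3,3) = 3)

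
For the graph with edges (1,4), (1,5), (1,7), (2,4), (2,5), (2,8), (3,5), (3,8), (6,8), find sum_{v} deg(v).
18 (handshake: sum of degrees = 2|E| = 2 x 9 = 18)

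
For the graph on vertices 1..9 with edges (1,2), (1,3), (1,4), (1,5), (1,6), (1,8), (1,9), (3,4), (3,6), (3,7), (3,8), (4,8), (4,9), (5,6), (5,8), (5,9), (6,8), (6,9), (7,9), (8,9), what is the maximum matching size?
4 (matching: (1,5), (3,7), (4,8), (6,9); upper bound floor(n/2) = floor(9/2) = 4)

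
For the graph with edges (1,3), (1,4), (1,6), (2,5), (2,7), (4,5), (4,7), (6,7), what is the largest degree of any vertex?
3 (attained at vertices 1, 4, 7)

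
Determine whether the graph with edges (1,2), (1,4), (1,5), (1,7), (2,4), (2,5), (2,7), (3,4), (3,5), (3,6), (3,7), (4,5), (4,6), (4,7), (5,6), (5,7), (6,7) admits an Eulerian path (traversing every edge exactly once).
Yes — and in fact it has an Eulerian circuit (the graph is connected and all 7 vertices have even degree)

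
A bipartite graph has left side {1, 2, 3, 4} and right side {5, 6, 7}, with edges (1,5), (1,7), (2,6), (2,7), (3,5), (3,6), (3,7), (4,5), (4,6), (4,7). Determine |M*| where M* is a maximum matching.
3 (matching: (1,7), (2,6), (3,5); upper bound min(|L|,|R|) = min(4,3) = 3)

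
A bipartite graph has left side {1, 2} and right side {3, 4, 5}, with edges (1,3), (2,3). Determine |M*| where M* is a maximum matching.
1 (matching: (1,3); upper bound min(|L|,|R|) = min(2,3) = 2)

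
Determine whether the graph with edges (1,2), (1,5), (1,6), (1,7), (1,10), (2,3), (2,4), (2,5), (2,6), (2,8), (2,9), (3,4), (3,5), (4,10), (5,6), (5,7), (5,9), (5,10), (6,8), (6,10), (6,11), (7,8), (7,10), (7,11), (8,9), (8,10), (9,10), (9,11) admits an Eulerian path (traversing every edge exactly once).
No (10 vertices have odd degree: {1, 2, 3, 4, 5, 7, 8, 9, 10, 11}; Eulerian path requires 0 or 2)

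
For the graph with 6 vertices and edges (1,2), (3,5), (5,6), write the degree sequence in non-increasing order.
[2, 1, 1, 1, 1, 0] (degrees: deg(1)=1, deg(2)=1, deg(3)=1, deg(4)=0, deg(5)=2, deg(6)=1)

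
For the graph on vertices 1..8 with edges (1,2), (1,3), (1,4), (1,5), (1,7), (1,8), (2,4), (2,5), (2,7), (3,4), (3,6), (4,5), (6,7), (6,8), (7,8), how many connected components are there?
1 (components: {1, 2, 3, 4, 5, 6, 7, 8})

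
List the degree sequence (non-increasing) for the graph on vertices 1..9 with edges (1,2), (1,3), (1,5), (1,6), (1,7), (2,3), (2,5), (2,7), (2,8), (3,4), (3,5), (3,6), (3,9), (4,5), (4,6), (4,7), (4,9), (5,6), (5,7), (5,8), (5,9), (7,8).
[8, 6, 5, 5, 5, 5, 4, 3, 3] (degrees: deg(1)=5, deg(2)=5, deg(3)=6, deg(4)=5, deg(5)=8, deg(6)=4, deg(7)=5, deg(8)=3, deg(9)=3)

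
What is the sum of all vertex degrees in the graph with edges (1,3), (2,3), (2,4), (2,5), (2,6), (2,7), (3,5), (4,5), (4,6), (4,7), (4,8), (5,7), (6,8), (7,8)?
28 (handshake: sum of degrees = 2|E| = 2 x 14 = 28)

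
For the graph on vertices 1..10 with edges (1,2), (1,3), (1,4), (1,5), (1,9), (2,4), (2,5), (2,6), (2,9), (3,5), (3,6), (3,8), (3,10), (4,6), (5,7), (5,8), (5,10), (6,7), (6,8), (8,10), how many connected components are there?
1 (components: {1, 2, 3, 4, 5, 6, 7, 8, 9, 10})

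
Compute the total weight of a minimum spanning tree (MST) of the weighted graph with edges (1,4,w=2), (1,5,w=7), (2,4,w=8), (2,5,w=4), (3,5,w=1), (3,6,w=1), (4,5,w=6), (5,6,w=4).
14 (MST edges: (1,4,w=2), (2,5,w=4), (3,5,w=1), (3,6,w=1), (4,5,w=6); sum of weights 2 + 4 + 1 + 1 + 6 = 14)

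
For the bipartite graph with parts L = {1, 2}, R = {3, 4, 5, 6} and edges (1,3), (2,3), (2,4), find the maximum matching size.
2 (matching: (1,3), (2,4); upper bound min(|L|,|R|) = min(2,4) = 2)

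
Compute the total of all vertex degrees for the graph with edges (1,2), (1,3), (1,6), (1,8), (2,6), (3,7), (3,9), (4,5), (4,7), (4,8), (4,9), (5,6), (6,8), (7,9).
28 (handshake: sum of degrees = 2|E| = 2 x 14 = 28)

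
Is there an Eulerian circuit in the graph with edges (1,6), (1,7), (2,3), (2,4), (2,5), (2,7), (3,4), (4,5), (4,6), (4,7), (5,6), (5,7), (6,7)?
No (2 vertices have odd degree: {4, 7}; Eulerian circuit requires 0)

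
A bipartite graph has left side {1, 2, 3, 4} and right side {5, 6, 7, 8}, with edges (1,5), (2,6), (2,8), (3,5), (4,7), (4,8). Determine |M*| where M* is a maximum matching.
3 (matching: (1,5), (2,8), (4,7); upper bound min(|L|,|R|) = min(4,4) = 4)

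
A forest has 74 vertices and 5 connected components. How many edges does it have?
69 (Each of the 5 component trees on V_i vertices has V_i - 1 edges; summing gives V - C = 74 - 5 = 69)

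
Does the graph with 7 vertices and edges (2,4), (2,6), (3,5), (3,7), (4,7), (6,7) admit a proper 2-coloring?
Yes. Partition: {1, 2, 5, 7}, {3, 4, 6}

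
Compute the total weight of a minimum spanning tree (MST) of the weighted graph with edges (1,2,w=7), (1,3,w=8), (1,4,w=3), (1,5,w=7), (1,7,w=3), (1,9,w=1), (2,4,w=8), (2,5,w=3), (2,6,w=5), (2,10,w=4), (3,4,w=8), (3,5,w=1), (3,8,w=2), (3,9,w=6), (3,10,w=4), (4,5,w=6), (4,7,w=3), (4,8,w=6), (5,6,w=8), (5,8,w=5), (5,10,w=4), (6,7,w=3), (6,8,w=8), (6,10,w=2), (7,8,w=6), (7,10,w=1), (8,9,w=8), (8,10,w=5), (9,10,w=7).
20 (MST edges: (1,4,w=3), (1,7,w=3), (1,9,w=1), (2,5,w=3), (2,10,w=4), (3,5,w=1), (3,8,w=2), (6,10,w=2), (7,10,w=1); sum of weights 3 + 3 + 1 + 3 + 4 + 1 + 2 + 2 + 1 = 20)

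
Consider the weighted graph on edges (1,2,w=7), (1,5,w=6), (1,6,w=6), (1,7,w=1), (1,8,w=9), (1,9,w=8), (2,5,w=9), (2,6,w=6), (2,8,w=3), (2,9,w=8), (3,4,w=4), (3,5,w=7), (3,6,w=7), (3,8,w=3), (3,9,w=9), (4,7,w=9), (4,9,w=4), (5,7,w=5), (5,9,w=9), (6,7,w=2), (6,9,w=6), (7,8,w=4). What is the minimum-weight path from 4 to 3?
4 (path: 4 -> 3; weights 4 = 4)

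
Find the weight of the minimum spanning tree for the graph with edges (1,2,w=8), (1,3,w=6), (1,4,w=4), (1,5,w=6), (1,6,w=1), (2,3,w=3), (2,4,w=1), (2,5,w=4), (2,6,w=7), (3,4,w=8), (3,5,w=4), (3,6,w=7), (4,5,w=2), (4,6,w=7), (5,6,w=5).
11 (MST edges: (1,4,w=4), (1,6,w=1), (2,3,w=3), (2,4,w=1), (4,5,w=2); sum of weights 4 + 1 + 3 + 1 + 2 = 11)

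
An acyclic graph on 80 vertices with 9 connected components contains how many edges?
71 (Each of the 9 component trees on V_i vertices has V_i - 1 edges; summing gives V - C = 80 - 9 = 71)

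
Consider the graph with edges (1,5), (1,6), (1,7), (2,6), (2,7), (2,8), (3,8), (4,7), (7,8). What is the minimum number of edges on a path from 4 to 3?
3 (path: 4 -> 7 -> 8 -> 3, 3 edges)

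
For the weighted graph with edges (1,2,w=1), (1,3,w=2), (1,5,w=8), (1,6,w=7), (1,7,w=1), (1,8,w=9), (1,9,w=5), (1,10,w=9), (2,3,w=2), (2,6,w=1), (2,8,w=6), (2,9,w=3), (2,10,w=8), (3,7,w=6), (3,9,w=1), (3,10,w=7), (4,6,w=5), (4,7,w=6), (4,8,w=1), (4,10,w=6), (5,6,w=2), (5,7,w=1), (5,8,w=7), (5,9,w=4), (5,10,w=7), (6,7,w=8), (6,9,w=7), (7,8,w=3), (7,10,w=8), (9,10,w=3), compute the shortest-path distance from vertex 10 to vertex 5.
7 (path: 10 -> 5; weights 7 = 7)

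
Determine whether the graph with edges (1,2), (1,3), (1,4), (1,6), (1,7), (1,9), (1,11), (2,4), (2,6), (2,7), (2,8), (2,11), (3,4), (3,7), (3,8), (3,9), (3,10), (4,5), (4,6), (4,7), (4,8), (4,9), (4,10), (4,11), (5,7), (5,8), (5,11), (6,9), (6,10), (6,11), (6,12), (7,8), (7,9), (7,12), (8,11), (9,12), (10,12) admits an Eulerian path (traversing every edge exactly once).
Yes (the graph is connected and exactly 2 vertices have odd degree: {1, 6}; any Eulerian path must start and end at those)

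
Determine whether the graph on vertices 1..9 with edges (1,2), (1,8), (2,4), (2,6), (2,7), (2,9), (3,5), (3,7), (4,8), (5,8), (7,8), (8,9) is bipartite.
Yes. Partition: {1, 4, 5, 6, 7, 9}, {2, 3, 8}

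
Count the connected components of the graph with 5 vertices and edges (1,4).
4 (components: {1, 4}, {2}, {3}, {5})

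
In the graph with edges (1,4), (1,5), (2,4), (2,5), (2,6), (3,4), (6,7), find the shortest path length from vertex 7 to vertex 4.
3 (path: 7 -> 6 -> 2 -> 4, 3 edges)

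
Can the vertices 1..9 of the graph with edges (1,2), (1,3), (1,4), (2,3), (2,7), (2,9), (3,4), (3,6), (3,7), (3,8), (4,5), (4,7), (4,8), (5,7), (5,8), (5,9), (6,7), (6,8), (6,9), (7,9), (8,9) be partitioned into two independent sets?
No (odd cycle of length 3: 2 -> 1 -> 3 -> 2)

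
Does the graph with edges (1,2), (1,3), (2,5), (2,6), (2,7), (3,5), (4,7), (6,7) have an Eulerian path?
Yes (the graph is connected and exactly 2 vertices have odd degree: {4, 7}; any Eulerian path must start and end at those)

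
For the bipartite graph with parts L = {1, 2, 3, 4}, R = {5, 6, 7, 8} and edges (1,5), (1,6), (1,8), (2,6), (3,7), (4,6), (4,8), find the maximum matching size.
4 (matching: (1,5), (2,6), (3,7), (4,8); upper bound min(|L|,|R|) = min(4,4) = 4)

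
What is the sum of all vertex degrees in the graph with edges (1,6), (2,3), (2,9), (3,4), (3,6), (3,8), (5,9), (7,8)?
16 (handshake: sum of degrees = 2|E| = 2 x 8 = 16)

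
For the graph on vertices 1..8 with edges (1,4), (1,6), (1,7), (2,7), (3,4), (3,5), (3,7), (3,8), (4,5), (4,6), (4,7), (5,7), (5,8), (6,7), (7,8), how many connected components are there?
1 (components: {1, 2, 3, 4, 5, 6, 7, 8})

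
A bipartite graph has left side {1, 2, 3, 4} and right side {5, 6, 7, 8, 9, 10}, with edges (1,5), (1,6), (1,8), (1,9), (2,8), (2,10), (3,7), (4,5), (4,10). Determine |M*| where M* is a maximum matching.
4 (matching: (1,9), (2,8), (3,7), (4,10); upper bound min(|L|,|R|) = min(4,6) = 4)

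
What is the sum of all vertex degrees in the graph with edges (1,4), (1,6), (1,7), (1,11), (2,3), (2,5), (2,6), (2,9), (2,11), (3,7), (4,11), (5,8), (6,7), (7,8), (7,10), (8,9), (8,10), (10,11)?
36 (handshake: sum of degrees = 2|E| = 2 x 18 = 36)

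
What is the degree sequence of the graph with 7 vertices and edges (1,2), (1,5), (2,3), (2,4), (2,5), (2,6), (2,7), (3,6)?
[6, 2, 2, 2, 2, 1, 1] (degrees: deg(1)=2, deg(2)=6, deg(3)=2, deg(4)=1, deg(5)=2, deg(6)=2, deg(7)=1)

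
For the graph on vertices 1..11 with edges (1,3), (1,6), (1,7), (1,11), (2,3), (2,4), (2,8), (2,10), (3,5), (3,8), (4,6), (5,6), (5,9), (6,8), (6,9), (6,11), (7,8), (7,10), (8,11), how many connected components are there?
1 (components: {1, 2, 3, 4, 5, 6, 7, 8, 9, 10, 11})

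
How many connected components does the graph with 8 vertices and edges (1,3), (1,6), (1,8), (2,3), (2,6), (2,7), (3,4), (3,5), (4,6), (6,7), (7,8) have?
1 (components: {1, 2, 3, 4, 5, 6, 7, 8})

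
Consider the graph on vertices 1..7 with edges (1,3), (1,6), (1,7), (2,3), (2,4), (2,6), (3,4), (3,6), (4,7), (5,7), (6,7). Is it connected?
Yes (BFS from 1 visits [1, 3, 6, 7, 2, 4, 5] — all 7 vertices reached)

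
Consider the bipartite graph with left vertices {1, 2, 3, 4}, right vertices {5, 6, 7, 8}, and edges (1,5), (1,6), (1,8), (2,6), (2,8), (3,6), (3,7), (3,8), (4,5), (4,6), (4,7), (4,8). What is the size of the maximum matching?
4 (matching: (1,8), (2,6), (3,7), (4,5); upper bound min(|L|,|R|) = min(4,4) = 4)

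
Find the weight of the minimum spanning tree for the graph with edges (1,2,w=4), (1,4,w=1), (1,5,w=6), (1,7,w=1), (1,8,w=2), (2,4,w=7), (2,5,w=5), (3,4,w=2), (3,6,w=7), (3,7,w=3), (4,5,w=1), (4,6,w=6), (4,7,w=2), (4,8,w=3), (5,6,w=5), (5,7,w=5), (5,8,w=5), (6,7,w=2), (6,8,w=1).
12 (MST edges: (1,2,w=4), (1,4,w=1), (1,7,w=1), (1,8,w=2), (3,4,w=2), (4,5,w=1), (6,8,w=1); sum of weights 4 + 1 + 1 + 2 + 2 + 1 + 1 = 12)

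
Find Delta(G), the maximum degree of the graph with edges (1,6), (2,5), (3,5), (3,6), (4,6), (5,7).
3 (attained at vertices 5, 6)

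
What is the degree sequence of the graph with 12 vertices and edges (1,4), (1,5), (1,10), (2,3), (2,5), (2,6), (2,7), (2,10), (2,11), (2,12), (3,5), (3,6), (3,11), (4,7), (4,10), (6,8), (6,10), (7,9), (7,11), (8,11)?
[7, 4, 4, 4, 4, 4, 3, 3, 3, 2, 1, 1] (degrees: deg(1)=3, deg(2)=7, deg(3)=4, deg(4)=3, deg(5)=3, deg(6)=4, deg(7)=4, deg(8)=2, deg(9)=1, deg(10)=4, deg(11)=4, deg(12)=1)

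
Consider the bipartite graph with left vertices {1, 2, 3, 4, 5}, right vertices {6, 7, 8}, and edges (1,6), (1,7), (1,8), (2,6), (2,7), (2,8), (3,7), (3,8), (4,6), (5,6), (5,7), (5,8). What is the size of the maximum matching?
3 (matching: (1,8), (2,7), (4,6); upper bound min(|L|,|R|) = min(5,3) = 3)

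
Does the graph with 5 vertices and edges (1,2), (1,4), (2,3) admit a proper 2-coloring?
Yes. Partition: {1, 3, 5}, {2, 4}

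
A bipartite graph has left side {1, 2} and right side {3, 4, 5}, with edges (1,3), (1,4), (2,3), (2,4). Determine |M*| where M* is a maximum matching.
2 (matching: (1,4), (2,3); upper bound min(|L|,|R|) = min(2,3) = 2)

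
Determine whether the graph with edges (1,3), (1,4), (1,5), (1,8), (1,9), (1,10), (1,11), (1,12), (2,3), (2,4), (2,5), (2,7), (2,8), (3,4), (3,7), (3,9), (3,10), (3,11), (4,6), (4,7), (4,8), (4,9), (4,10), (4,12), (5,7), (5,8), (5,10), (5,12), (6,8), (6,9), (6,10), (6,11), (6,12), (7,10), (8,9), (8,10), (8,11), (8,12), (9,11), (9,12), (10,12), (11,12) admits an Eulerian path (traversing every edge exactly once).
No (6 vertices have odd degree: {2, 3, 4, 7, 8, 9}; Eulerian path requires 0 or 2)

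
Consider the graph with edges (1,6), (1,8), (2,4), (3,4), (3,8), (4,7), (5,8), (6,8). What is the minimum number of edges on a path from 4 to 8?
2 (path: 4 -> 3 -> 8, 2 edges)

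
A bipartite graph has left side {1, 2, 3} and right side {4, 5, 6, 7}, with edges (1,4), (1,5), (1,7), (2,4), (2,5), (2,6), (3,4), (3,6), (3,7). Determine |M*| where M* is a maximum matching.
3 (matching: (1,7), (2,5), (3,6); upper bound min(|L|,|R|) = min(3,4) = 3)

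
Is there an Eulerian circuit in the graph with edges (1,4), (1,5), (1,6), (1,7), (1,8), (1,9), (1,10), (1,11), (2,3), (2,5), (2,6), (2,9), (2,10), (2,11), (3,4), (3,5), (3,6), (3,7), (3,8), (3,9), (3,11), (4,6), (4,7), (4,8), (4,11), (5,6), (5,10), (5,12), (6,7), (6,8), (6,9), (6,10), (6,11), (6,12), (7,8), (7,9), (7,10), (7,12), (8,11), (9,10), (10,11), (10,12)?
No (2 vertices have odd degree: {6, 11}; Eulerian circuit requires 0)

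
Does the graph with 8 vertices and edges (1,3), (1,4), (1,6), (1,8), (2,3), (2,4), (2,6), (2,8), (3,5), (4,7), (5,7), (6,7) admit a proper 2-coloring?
No (odd cycle of length 5: 7 -> 6 -> 1 -> 3 -> 5 -> 7)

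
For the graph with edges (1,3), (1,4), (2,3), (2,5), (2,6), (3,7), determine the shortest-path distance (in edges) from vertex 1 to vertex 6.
3 (path: 1 -> 3 -> 2 -> 6, 3 edges)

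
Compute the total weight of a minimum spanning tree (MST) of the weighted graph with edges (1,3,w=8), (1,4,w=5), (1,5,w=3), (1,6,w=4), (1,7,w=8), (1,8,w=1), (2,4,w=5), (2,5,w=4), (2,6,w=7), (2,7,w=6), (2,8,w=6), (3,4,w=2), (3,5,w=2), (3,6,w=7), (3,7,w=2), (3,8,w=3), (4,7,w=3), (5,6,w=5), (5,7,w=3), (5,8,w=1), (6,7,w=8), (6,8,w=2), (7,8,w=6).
14 (MST edges: (1,8,w=1), (2,5,w=4), (3,4,w=2), (3,5,w=2), (3,7,w=2), (5,8,w=1), (6,8,w=2); sum of weights 1 + 4 + 2 + 2 + 2 + 1 + 2 = 14)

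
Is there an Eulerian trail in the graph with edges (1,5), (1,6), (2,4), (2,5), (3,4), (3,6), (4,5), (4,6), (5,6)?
Yes — and in fact it has an Eulerian circuit (the graph is connected and all 6 vertices have even degree)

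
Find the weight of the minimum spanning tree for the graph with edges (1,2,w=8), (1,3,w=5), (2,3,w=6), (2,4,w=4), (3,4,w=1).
10 (MST edges: (1,3,w=5), (2,4,w=4), (3,4,w=1); sum of weights 5 + 4 + 1 = 10)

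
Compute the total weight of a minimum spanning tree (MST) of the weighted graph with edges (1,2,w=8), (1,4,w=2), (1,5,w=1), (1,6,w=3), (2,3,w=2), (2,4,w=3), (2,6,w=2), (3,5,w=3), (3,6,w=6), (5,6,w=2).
9 (MST edges: (1,4,w=2), (1,5,w=1), (2,3,w=2), (2,6,w=2), (5,6,w=2); sum of weights 2 + 1 + 2 + 2 + 2 = 9)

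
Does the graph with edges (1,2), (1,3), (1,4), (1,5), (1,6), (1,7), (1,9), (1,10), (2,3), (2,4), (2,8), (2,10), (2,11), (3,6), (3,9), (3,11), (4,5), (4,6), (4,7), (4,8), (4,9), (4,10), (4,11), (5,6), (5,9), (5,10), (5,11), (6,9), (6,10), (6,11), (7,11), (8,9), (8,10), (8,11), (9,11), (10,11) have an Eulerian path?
No (8 vertices have odd degree: {3, 4, 6, 7, 8, 9, 10, 11}; Eulerian path requires 0 or 2)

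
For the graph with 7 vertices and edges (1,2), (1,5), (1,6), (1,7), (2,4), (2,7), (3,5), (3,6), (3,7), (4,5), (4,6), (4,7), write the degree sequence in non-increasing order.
[4, 4, 4, 3, 3, 3, 3] (degrees: deg(1)=4, deg(2)=3, deg(3)=3, deg(4)=4, deg(5)=3, deg(6)=3, deg(7)=4)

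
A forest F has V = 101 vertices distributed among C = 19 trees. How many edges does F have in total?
82 (Each of the 19 component trees on V_i vertices has V_i - 1 edges; summing gives V - C = 101 - 19 = 82)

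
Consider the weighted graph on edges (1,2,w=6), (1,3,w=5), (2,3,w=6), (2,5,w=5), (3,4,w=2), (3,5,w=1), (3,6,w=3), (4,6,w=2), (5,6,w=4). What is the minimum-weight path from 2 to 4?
8 (path: 2 -> 3 -> 4; weights 6 + 2 = 8)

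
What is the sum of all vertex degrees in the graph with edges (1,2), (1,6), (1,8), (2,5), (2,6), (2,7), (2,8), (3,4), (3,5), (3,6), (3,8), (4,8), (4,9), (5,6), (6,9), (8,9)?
32 (handshake: sum of degrees = 2|E| = 2 x 16 = 32)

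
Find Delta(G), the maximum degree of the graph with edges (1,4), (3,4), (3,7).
2 (attained at vertices 3, 4)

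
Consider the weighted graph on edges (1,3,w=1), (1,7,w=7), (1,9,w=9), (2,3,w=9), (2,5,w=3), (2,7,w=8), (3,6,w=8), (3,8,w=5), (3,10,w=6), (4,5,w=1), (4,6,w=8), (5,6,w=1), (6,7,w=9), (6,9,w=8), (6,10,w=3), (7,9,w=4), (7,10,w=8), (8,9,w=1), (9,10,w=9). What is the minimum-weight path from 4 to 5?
1 (path: 4 -> 5; weights 1 = 1)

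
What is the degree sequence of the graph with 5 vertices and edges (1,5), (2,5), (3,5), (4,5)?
[4, 1, 1, 1, 1] (degrees: deg(1)=1, deg(2)=1, deg(3)=1, deg(4)=1, deg(5)=4)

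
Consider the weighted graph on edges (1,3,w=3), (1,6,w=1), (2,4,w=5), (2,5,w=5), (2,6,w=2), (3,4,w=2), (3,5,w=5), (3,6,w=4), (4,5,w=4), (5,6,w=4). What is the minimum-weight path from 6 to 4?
6 (path: 6 -> 3 -> 4; weights 4 + 2 = 6)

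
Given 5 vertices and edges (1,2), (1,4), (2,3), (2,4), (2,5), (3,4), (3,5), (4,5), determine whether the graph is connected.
Yes (BFS from 1 visits [1, 2, 4, 3, 5] — all 5 vertices reached)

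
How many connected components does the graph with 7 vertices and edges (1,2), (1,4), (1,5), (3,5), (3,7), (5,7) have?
2 (components: {1, 2, 3, 4, 5, 7}, {6})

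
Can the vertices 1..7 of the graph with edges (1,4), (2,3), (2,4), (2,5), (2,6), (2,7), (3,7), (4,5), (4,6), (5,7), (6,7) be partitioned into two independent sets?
No (odd cycle of length 3: 6 -> 4 -> 2 -> 6)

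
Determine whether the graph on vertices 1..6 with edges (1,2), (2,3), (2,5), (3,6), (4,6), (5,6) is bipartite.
Yes. Partition: {1, 3, 4, 5}, {2, 6}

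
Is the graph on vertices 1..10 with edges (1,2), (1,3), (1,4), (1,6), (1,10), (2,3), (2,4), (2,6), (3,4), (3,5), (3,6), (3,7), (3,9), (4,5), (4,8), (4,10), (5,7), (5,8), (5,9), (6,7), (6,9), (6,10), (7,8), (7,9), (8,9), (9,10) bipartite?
No (odd cycle of length 3: 3 -> 1 -> 4 -> 3)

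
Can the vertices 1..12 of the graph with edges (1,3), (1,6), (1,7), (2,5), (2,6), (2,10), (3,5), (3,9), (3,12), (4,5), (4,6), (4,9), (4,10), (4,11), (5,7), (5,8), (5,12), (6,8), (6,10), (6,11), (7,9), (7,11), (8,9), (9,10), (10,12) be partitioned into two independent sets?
No (odd cycle of length 3: 11 -> 6 -> 4 -> 11)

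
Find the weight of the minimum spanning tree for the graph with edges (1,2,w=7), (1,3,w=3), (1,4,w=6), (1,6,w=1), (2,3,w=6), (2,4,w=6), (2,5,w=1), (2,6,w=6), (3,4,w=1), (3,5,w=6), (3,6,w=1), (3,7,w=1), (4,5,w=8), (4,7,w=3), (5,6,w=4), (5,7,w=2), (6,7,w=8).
7 (MST edges: (1,6,w=1), (2,5,w=1), (3,4,w=1), (3,6,w=1), (3,7,w=1), (5,7,w=2); sum of weights 1 + 1 + 1 + 1 + 1 + 2 = 7)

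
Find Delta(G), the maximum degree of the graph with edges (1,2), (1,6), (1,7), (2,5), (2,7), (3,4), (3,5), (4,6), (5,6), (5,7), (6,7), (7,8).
5 (attained at vertex 7)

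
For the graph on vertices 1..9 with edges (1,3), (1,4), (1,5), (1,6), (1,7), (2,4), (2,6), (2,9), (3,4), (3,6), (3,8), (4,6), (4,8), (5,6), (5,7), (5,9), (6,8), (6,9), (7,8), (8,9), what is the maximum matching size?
4 (matching: (1,7), (3,6), (4,8), (5,9); upper bound floor(n/2) = floor(9/2) = 4)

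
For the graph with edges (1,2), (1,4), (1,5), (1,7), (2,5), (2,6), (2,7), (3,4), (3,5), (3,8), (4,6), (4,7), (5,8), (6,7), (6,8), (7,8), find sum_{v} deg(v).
32 (handshake: sum of degrees = 2|E| = 2 x 16 = 32)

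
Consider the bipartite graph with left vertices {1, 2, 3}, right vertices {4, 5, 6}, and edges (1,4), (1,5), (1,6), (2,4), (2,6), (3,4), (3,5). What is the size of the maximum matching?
3 (matching: (1,6), (2,4), (3,5); upper bound min(|L|,|R|) = min(3,3) = 3)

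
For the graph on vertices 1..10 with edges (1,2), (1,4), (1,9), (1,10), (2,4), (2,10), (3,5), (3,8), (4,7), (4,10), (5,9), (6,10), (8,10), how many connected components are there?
1 (components: {1, 2, 3, 4, 5, 6, 7, 8, 9, 10})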